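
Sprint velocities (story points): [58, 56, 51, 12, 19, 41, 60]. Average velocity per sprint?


Formula: Avg velocity = Total points / Number of sprints
Points: [58, 56, 51, 12, 19, 41, 60]
Sum = 58 + 56 + 51 + 12 + 19 + 41 + 60 = 297
Avg velocity = 297 / 7 = 42.43 points/sprint

42.43 points/sprint


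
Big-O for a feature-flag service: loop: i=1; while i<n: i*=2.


Reasoning: i doubles each step so iterations are log2(n)
Complexity: O(log n)

O(log n)


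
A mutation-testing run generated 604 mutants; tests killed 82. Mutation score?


Mutation score = killed / total * 100
Mutation score = 82 / 604 * 100
Mutation score = 13.58%

13.58%


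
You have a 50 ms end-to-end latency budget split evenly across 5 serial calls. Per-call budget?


Formula: per_stage = total_budget / stages
per_stage = 50 / 5
per_stage = 10.0 ms

10.0 ms


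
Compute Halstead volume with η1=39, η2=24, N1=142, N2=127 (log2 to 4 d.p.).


Formula: V = N * log2(η), where N = N1 + N2 and η = η1 + η2
η = 39 + 24 = 63
N = 142 + 127 = 269
log2(63) ≈ 5.9773
V = 269 * 5.9773 = 1607.89

1607.89


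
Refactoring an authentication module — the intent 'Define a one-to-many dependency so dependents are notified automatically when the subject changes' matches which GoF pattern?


This matches the Observer pattern

Observer


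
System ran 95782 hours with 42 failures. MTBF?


Formula: MTBF = Total operating time / Number of failures
MTBF = 95782 / 42
MTBF = 2280.52 hours

2280.52 hours


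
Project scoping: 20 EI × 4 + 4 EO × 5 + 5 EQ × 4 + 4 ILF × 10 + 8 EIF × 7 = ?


UFP = EI*4 + EO*5 + EQ*4 + ILF*10 + EIF*7
UFP = 20*4 + 4*5 + 5*4 + 4*10 + 8*7
UFP = 80 + 20 + 20 + 40 + 56
UFP = 216

216


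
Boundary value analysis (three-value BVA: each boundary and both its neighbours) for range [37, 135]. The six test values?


Range: [37, 135]
Boundaries: just below min, min, min+1, max-1, max, just above max
Values: [36, 37, 38, 134, 135, 136]

[36, 37, 38, 134, 135, 136]


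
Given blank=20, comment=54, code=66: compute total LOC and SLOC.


Total LOC = blank + comment + code
Total LOC = 20 + 54 + 66 = 140
SLOC (source only) = code = 66

Total LOC: 140, SLOC: 66


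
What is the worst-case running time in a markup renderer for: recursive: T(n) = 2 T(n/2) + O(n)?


Reasoning: master theorem case 2 (merge-sort recurrence)
Complexity: O(n log n)

O(n log n)


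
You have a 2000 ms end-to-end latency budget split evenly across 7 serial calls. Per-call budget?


Formula: per_stage = total_budget / stages
per_stage = 2000 / 7
per_stage = 285.71 ms

285.71 ms


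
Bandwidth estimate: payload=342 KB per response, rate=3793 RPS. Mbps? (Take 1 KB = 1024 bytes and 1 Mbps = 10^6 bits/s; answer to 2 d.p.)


Formula: Mbps = payload_bytes * RPS * 8 / 1e6
Payload per request = 342 KB = 342 * 1024 = 350208 bytes
Total bytes/sec = 350208 * 3793 = 1328338944
Total bits/sec = 1328338944 * 8 = 10626711552
Mbps = 10626711552 / 1e6 = 10626.71

10626.71 Mbps


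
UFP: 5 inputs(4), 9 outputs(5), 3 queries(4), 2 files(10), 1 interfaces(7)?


UFP = EI*4 + EO*5 + EQ*4 + ILF*10 + EIF*7
UFP = 5*4 + 9*5 + 3*4 + 2*10 + 1*7
UFP = 20 + 45 + 12 + 20 + 7
UFP = 104

104


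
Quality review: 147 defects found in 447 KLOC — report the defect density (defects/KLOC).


Defect density = defects / KLOC
Defect density = 147 / 447
Defect density = 0.329 defects/KLOC

0.329 defects/KLOC


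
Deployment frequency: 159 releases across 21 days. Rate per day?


Formula: deployments per day = releases / days
= 159 / 21
= 7.571 deploys/day
(equivalently, 53.0 deploys/week)

7.571 deploys/day


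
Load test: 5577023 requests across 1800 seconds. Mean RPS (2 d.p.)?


Formula: throughput = requests / seconds
throughput = 5577023 / 1800
throughput = 3098.35 requests/second

3098.35 requests/second


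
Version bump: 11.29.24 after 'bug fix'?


Current: 11.29.24
Change category: 'bug fix' → patch bump
SemVer rule: patch bump → increment PATCH (MAJOR and MINOR unchanged)
New: 11.29.25

11.29.25


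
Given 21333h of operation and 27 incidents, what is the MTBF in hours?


Formula: MTBF = Total operating time / Number of failures
MTBF = 21333 / 27
MTBF = 790.11 hours

790.11 hours


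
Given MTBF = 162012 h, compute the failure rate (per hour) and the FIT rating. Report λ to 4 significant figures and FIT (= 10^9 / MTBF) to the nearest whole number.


Formula: λ = 1 / MTBF; FIT = λ × 1e9 = 1e9 / MTBF
λ = 1 / 162012 ≈ 6.172e-06 failures/hour
FIT = 1e9 / 162012 ≈ 6172 failures per 1e9 hours (nearest whole number)

λ = 6.172e-06 /h, FIT = 6172


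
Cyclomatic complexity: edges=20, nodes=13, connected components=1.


Formula: V(G) = E - N + 2P
V(G) = 20 - 13 + 2*1
V(G) = 7 + 2
V(G) = 9

9


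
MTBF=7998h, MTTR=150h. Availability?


Availability = MTBF / (MTBF + MTTR)
Availability = 7998 / (7998 + 150)
Availability = 7998 / 8148
Availability = 98.1591%

98.1591%


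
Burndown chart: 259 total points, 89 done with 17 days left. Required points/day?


Formula: Required rate = Remaining points / Days left
Remaining = 259 - 89 = 170 points
Required rate = 170 / 17 = 10.0 points/day

10.0 points/day


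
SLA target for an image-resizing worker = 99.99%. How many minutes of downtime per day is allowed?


Formula: allowed downtime = period * (100 - SLA) / 100
Period (day) = 1440 minutes
Unavailability fraction = (100 - 99.99) / 100
Allowed downtime = 1440 * (100 - 99.99) / 100
Allowed downtime = 0.144 minutes

0.144 minutes


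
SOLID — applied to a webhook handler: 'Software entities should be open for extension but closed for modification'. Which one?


This describes the Open/Closed Principle (OCP)

Open/Closed Principle (OCP)


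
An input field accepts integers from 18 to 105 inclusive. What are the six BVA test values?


Range: [18, 105]
Boundaries: just below min, min, min+1, max-1, max, just above max
Values: [17, 18, 19, 104, 105, 106]

[17, 18, 19, 104, 105, 106]


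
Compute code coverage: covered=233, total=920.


Coverage = covered / total * 100
Coverage = 233 / 920 * 100
Coverage = 25.33%

25.33%


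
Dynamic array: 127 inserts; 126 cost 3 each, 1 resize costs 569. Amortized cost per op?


Formula: Amortized cost = Total cost / Operations
Total cost = (126 * 3) + (1 * 569)
Total cost = 378 + 569 = 947
Amortized = 947 / 127 = 7.4567

7.4567


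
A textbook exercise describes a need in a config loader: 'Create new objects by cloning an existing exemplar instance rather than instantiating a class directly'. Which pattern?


This matches the Prototype pattern

Prototype


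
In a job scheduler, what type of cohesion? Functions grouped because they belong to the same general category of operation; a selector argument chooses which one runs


Reasoning: Grouped by category of activity, not by data or sequence
Type: Logical cohesion

Logical cohesion


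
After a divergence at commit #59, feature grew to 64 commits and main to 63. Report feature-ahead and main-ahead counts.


Common ancestor: commit #59
feature commits after divergence: 64 - 59 = 5
main commits after divergence: 63 - 59 = 4
feature is 5 commits ahead of main
main is 4 commits ahead of feature

feature ahead: 5, main ahead: 4


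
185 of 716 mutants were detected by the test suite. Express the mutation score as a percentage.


Mutation score = killed / total * 100
Mutation score = 185 / 716 * 100
Mutation score = 25.84%

25.84%


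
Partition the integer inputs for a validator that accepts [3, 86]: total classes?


Valid range: [3, 86]
Class 1: x < 3 — invalid
Class 2: 3 ≤ x ≤ 86 — valid
Class 3: x > 86 — invalid
Total equivalence classes: 3

3 equivalence classes


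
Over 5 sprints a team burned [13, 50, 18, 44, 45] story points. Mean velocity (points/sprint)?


Formula: Avg velocity = Total points / Number of sprints
Points: [13, 50, 18, 44, 45]
Sum = 13 + 50 + 18 + 44 + 45 = 170
Avg velocity = 170 / 5 = 34.0 points/sprint

34.0 points/sprint


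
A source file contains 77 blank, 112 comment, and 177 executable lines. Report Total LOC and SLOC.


Total LOC = blank + comment + code
Total LOC = 77 + 112 + 177 = 366
SLOC (source only) = code = 177

Total LOC: 366, SLOC: 177


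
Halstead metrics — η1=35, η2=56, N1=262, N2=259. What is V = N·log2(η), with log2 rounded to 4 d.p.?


Formula: V = N * log2(η), where N = N1 + N2 and η = η1 + η2
η = 35 + 56 = 91
N = 262 + 259 = 521
log2(91) ≈ 6.5078
V = 521 * 6.5078 = 3390.56

3390.56


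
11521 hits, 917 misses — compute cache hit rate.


Formula: hit rate = hits / (hits + misses) * 100
hit rate = 11521 / (11521 + 917) * 100
hit rate = 11521 / 12438 * 100
hit rate = 92.63%

92.63%


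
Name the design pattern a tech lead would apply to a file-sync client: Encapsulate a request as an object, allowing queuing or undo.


This matches the Command pattern

Command


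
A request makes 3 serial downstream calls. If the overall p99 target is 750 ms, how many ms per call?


Formula: per_stage = total_budget / stages
per_stage = 750 / 3
per_stage = 250.0 ms

250.0 ms


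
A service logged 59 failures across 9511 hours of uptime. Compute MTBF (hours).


Formula: MTBF = Total operating time / Number of failures
MTBF = 9511 / 59
MTBF = 161.2 hours

161.2 hours


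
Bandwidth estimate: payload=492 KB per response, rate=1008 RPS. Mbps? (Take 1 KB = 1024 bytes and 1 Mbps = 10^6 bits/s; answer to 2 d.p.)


Formula: Mbps = payload_bytes * RPS * 8 / 1e6
Payload per request = 492 KB = 492 * 1024 = 503808 bytes
Total bytes/sec = 503808 * 1008 = 507838464
Total bits/sec = 507838464 * 8 = 4062707712
Mbps = 4062707712 / 1e6 = 4062.71

4062.71 Mbps


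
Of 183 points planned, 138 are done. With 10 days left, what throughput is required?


Formula: Required rate = Remaining points / Days left
Remaining = 183 - 138 = 45 points
Required rate = 45 / 10 = 4.5 points/day

4.5 points/day


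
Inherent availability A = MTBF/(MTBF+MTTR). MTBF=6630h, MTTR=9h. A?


Availability = MTBF / (MTBF + MTTR)
Availability = 6630 / (6630 + 9)
Availability = 6630 / 6639
Availability = 99.8644%

99.8644%


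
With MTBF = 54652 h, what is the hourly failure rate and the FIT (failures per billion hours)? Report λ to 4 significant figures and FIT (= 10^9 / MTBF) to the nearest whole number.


Formula: λ = 1 / MTBF; FIT = λ × 1e9 = 1e9 / MTBF
λ = 1 / 54652 ≈ 1.830e-05 failures/hour
FIT = 1e9 / 54652 ≈ 18298 failures per 1e9 hours (nearest whole number)

λ = 1.830e-05 /h, FIT = 18298


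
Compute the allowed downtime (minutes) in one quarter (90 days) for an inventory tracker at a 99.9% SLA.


Formula: allowed downtime = period * (100 - SLA) / 100
Period (quarter (90 days)) = 129600 minutes
Unavailability fraction = (100 - 99.9) / 100
Allowed downtime = 129600 * (100 - 99.9) / 100
Allowed downtime = 129.6 minutes

129.6 minutes


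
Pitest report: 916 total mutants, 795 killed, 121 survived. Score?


Mutation score = killed / total * 100
Mutation score = 795 / 916 * 100
Mutation score = 86.79%

86.79%


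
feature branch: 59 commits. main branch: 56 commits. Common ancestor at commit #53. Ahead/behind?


Common ancestor: commit #53
feature commits after divergence: 59 - 53 = 6
main commits after divergence: 56 - 53 = 3
feature is 6 commits ahead of main
main is 3 commits ahead of feature

feature ahead: 6, main ahead: 3


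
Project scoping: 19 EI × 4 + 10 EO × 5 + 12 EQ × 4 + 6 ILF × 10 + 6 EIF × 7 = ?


UFP = EI*4 + EO*5 + EQ*4 + ILF*10 + EIF*7
UFP = 19*4 + 10*5 + 12*4 + 6*10 + 6*7
UFP = 76 + 50 + 48 + 60 + 42
UFP = 276

276


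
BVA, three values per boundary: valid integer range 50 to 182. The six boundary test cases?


Range: [50, 182]
Boundaries: just below min, min, min+1, max-1, max, just above max
Values: [49, 50, 51, 181, 182, 183]

[49, 50, 51, 181, 182, 183]


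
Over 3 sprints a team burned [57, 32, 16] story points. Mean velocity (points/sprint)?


Formula: Avg velocity = Total points / Number of sprints
Points: [57, 32, 16]
Sum = 57 + 32 + 16 = 105
Avg velocity = 105 / 3 = 35.0 points/sprint

35.0 points/sprint


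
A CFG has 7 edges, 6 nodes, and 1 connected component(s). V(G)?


Formula: V(G) = E - N + 2P
V(G) = 7 - 6 + 2*1
V(G) = 1 + 2
V(G) = 3

3


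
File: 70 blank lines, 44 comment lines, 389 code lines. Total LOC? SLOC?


Total LOC = blank + comment + code
Total LOC = 70 + 44 + 389 = 503
SLOC (source only) = code = 389

Total LOC: 503, SLOC: 389


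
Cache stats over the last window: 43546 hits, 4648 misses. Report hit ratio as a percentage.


Formula: hit rate = hits / (hits + misses) * 100
hit rate = 43546 / (43546 + 4648) * 100
hit rate = 43546 / 48194 * 100
hit rate = 90.36%

90.36%


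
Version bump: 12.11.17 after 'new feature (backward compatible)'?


Current: 12.11.17
Change category: 'new feature (backward compatible)' → minor bump
SemVer rule: minor bump → increment MINOR, reset PATCH to 0 (MAJOR unchanged)
New: 12.12.0

12.12.0


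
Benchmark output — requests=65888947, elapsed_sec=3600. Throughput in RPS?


Formula: throughput = requests / seconds
throughput = 65888947 / 3600
throughput = 18302.49 requests/second

18302.49 requests/second


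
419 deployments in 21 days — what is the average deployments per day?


Formula: deployments per day = releases / days
= 419 / 21
= 19.952 deploys/day
(equivalently, 139.67 deploys/week)

19.952 deploys/day


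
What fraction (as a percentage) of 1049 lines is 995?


Coverage = covered / total * 100
Coverage = 995 / 1049 * 100
Coverage = 94.85%

94.85%


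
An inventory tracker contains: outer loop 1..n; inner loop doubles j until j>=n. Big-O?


Reasoning: linear outer times logarithmic inner
Complexity: O(n log n)

O(n log n)


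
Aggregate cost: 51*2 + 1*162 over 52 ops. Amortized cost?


Formula: Amortized cost = Total cost / Operations
Total cost = (51 * 2) + (1 * 162)
Total cost = 102 + 162 = 264
Amortized = 264 / 52 = 5.0769

5.0769


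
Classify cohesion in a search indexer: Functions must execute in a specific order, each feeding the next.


Reasoning: Output of one is input to next
Type: Sequential cohesion

Sequential cohesion


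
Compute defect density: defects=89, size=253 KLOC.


Defect density = defects / KLOC
Defect density = 89 / 253
Defect density = 0.352 defects/KLOC

0.352 defects/KLOC


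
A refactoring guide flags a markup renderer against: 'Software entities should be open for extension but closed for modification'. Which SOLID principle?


This describes the Open/Closed Principle (OCP)

Open/Closed Principle (OCP)


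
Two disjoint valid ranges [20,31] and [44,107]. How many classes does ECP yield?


Valid ranges: [20,31] and [44,107]
Class 1: x < 20 — invalid
Class 2: 20 ≤ x ≤ 31 — valid
Class 3: 31 < x < 44 — invalid (gap between ranges)
Class 4: 44 ≤ x ≤ 107 — valid
Class 5: x > 107 — invalid
Total equivalence classes: 5

5 equivalence classes


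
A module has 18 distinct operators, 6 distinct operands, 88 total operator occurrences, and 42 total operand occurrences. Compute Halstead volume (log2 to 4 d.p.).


Formula: V = N * log2(η), where N = N1 + N2 and η = η1 + η2
η = 18 + 6 = 24
N = 88 + 42 = 130
log2(24) ≈ 4.5850
V = 130 * 4.5850 = 596.05

596.05


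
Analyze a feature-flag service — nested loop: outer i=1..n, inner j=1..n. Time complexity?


Reasoning: n iterations times n iterations
Complexity: O(n^2)

O(n^2)


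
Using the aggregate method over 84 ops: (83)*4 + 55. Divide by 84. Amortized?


Formula: Amortized cost = Total cost / Operations
Total cost = (83 * 4) + (1 * 55)
Total cost = 332 + 55 = 387
Amortized = 387 / 84 = 4.6071

4.6071


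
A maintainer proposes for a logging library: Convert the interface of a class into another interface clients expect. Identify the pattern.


This matches the Adapter pattern

Adapter


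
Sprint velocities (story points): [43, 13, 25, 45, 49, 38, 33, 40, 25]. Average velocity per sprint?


Formula: Avg velocity = Total points / Number of sprints
Points: [43, 13, 25, 45, 49, 38, 33, 40, 25]
Sum = 43 + 13 + 25 + 45 + 49 + 38 + 33 + 40 + 25 = 311
Avg velocity = 311 / 9 = 34.56 points/sprint

34.56 points/sprint


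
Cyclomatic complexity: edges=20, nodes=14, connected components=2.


Formula: V(G) = E - N + 2P
V(G) = 20 - 14 + 2*2
V(G) = 6 + 4
V(G) = 10

10


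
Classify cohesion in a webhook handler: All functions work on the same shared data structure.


Reasoning: Functions share data
Type: Communicational cohesion

Communicational cohesion


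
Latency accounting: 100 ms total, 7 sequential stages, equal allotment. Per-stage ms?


Formula: per_stage = total_budget / stages
per_stage = 100 / 7
per_stage = 14.29 ms

14.29 ms


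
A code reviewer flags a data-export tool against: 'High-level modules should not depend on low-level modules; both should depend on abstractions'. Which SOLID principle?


This describes the Dependency Inversion Principle (DIP)

Dependency Inversion Principle (DIP)


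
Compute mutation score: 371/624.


Mutation score = killed / total * 100
Mutation score = 371 / 624 * 100
Mutation score = 59.46%

59.46%


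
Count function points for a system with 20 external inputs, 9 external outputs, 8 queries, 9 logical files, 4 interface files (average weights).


UFP = EI*4 + EO*5 + EQ*4 + ILF*10 + EIF*7
UFP = 20*4 + 9*5 + 8*4 + 9*10 + 4*7
UFP = 80 + 45 + 32 + 90 + 28
UFP = 275

275


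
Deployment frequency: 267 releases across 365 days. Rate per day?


Formula: deployments per day = releases / days
= 267 / 365
= 0.732 deploys/day
(equivalently, 5.12 deploys/week)

0.732 deploys/day


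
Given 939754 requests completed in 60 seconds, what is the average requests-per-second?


Formula: throughput = requests / seconds
throughput = 939754 / 60
throughput = 15662.57 requests/second

15662.57 requests/second


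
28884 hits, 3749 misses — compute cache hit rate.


Formula: hit rate = hits / (hits + misses) * 100
hit rate = 28884 / (28884 + 3749) * 100
hit rate = 28884 / 32633 * 100
hit rate = 88.51%

88.51%


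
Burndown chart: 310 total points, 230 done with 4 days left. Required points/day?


Formula: Required rate = Remaining points / Days left
Remaining = 310 - 230 = 80 points
Required rate = 80 / 4 = 20.0 points/day

20.0 points/day


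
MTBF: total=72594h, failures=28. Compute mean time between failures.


Formula: MTBF = Total operating time / Number of failures
MTBF = 72594 / 28
MTBF = 2592.64 hours

2592.64 hours


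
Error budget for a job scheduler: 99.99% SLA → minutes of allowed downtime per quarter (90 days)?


Formula: allowed downtime = period * (100 - SLA) / 100
Period (quarter (90 days)) = 129600 minutes
Unavailability fraction = (100 - 99.99) / 100
Allowed downtime = 129600 * (100 - 99.99) / 100
Allowed downtime = 12.96 minutes

12.96 minutes


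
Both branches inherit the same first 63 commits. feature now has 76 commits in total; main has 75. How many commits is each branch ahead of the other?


Common ancestor: commit #63
feature commits after divergence: 76 - 63 = 13
main commits after divergence: 75 - 63 = 12
feature is 13 commits ahead of main
main is 12 commits ahead of feature

feature ahead: 13, main ahead: 12


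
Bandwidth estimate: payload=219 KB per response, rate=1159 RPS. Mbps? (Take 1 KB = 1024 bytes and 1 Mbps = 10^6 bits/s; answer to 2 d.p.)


Formula: Mbps = payload_bytes * RPS * 8 / 1e6
Payload per request = 219 KB = 219 * 1024 = 224256 bytes
Total bytes/sec = 224256 * 1159 = 259912704
Total bits/sec = 259912704 * 8 = 2079301632
Mbps = 2079301632 / 1e6 = 2079.3

2079.3 Mbps


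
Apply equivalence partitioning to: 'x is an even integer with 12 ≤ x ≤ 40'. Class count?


Constraint: even integers in [12, 40]
Class 1: x < 12 — out-of-range invalid
Class 2: x in [12,40] but odd — wrong type invalid
Class 3: x in [12,40] and even — valid
Class 4: x > 40 — out-of-range invalid
Total equivalence classes: 4

4 equivalence classes


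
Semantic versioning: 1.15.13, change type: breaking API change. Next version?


Current: 1.15.13
Change category: 'breaking API change' → major bump
SemVer rule: major bump → increment MAJOR, reset MINOR and PATCH to 0
New: 2.0.0

2.0.0


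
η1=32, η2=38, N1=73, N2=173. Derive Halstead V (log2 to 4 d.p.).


Formula: V = N * log2(η), where N = N1 + N2 and η = η1 + η2
η = 32 + 38 = 70
N = 73 + 173 = 246
log2(70) ≈ 6.1293
V = 246 * 6.1293 = 1507.81

1507.81


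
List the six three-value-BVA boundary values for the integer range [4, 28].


Range: [4, 28]
Boundaries: just below min, min, min+1, max-1, max, just above max
Values: [3, 4, 5, 27, 28, 29]

[3, 4, 5, 27, 28, 29]


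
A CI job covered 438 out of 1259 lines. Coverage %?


Coverage = covered / total * 100
Coverage = 438 / 1259 * 100
Coverage = 34.79%

34.79%


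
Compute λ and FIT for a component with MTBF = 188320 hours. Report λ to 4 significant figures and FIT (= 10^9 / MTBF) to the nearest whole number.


Formula: λ = 1 / MTBF; FIT = λ × 1e9 = 1e9 / MTBF
λ = 1 / 188320 ≈ 5.310e-06 failures/hour
FIT = 1e9 / 188320 ≈ 5310 failures per 1e9 hours (nearest whole number)

λ = 5.310e-06 /h, FIT = 5310


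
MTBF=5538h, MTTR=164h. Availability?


Availability = MTBF / (MTBF + MTTR)
Availability = 5538 / (5538 + 164)
Availability = 5538 / 5702
Availability = 97.1238%

97.1238%


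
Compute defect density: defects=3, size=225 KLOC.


Defect density = defects / KLOC
Defect density = 3 / 225
Defect density = 0.013 defects/KLOC

0.013 defects/KLOC


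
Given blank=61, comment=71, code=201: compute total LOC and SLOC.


Total LOC = blank + comment + code
Total LOC = 61 + 71 + 201 = 333
SLOC (source only) = code = 201

Total LOC: 333, SLOC: 201


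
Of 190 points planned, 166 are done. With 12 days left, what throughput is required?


Formula: Required rate = Remaining points / Days left
Remaining = 190 - 166 = 24 points
Required rate = 24 / 12 = 2.0 points/day

2.0 points/day


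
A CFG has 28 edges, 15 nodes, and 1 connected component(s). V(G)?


Formula: V(G) = E - N + 2P
V(G) = 28 - 15 + 2*1
V(G) = 13 + 2
V(G) = 15

15


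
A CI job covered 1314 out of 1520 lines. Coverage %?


Coverage = covered / total * 100
Coverage = 1314 / 1520 * 100
Coverage = 86.45%

86.45%


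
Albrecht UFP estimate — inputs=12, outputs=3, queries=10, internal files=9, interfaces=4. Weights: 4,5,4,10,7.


UFP = EI*4 + EO*5 + EQ*4 + ILF*10 + EIF*7
UFP = 12*4 + 3*5 + 10*4 + 9*10 + 4*7
UFP = 48 + 15 + 40 + 90 + 28
UFP = 221

221


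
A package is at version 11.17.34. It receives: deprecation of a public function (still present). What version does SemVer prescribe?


Current: 11.17.34
Change category: 'deprecation of a public function (still present)' → minor bump
SemVer rule: minor bump → increment MINOR, reset PATCH to 0 (MAJOR unchanged)
New: 11.18.0

11.18.0


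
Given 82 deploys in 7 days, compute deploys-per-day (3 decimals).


Formula: deployments per day = releases / days
= 82 / 7
= 11.714 deploys/day
(equivalently, 82.0 deploys/week)

11.714 deploys/day


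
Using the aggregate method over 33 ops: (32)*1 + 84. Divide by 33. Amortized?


Formula: Amortized cost = Total cost / Operations
Total cost = (32 * 1) + (1 * 84)
Total cost = 32 + 84 = 116
Amortized = 116 / 33 = 3.5152

3.5152


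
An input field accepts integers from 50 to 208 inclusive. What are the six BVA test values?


Range: [50, 208]
Boundaries: just below min, min, min+1, max-1, max, just above max
Values: [49, 50, 51, 207, 208, 209]

[49, 50, 51, 207, 208, 209]


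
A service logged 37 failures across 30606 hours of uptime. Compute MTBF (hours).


Formula: MTBF = Total operating time / Number of failures
MTBF = 30606 / 37
MTBF = 827.19 hours

827.19 hours


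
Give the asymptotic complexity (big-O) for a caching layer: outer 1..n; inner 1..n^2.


Reasoning: n times n^2
Complexity: O(n^3)

O(n^3)


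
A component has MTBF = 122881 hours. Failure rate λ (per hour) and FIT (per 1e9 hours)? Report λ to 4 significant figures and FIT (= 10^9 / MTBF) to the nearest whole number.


Formula: λ = 1 / MTBF; FIT = λ × 1e9 = 1e9 / MTBF
λ = 1 / 122881 ≈ 8.138e-06 failures/hour
FIT = 1e9 / 122881 ≈ 8138 failures per 1e9 hours (nearest whole number)

λ = 8.138e-06 /h, FIT = 8138


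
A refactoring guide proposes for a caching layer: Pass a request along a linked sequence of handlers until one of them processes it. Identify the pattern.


This matches the Chain of Responsibility pattern

Chain of Responsibility


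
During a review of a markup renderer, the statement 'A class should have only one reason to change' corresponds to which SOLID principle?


This describes the Single Responsibility Principle (SRP)

Single Responsibility Principle (SRP)


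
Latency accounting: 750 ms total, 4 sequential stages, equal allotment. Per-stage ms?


Formula: per_stage = total_budget / stages
per_stage = 750 / 4
per_stage = 187.5 ms

187.5 ms


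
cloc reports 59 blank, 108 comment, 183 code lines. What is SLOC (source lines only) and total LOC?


Total LOC = blank + comment + code
Total LOC = 59 + 108 + 183 = 350
SLOC (source only) = code = 183

Total LOC: 350, SLOC: 183


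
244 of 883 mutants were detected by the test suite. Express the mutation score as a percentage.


Mutation score = killed / total * 100
Mutation score = 244 / 883 * 100
Mutation score = 27.63%

27.63%


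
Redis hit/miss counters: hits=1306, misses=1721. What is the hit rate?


Formula: hit rate = hits / (hits + misses) * 100
hit rate = 1306 / (1306 + 1721) * 100
hit rate = 1306 / 3027 * 100
hit rate = 43.15%

43.15%


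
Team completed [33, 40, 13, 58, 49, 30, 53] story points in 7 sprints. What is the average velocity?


Formula: Avg velocity = Total points / Number of sprints
Points: [33, 40, 13, 58, 49, 30, 53]
Sum = 33 + 40 + 13 + 58 + 49 + 30 + 53 = 276
Avg velocity = 276 / 7 = 39.43 points/sprint

39.43 points/sprint


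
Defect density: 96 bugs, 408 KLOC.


Defect density = defects / KLOC
Defect density = 96 / 408
Defect density = 0.235 defects/KLOC

0.235 defects/KLOC


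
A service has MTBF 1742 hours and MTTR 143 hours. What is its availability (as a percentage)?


Availability = MTBF / (MTBF + MTTR)
Availability = 1742 / (1742 + 143)
Availability = 1742 / 1885
Availability = 92.4138%

92.4138%


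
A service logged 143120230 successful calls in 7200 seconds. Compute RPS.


Formula: throughput = requests / seconds
throughput = 143120230 / 7200
throughput = 19877.81 requests/second

19877.81 requests/second


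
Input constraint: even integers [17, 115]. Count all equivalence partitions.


Constraint: even integers in [17, 115]
Class 1: x < 17 — out-of-range invalid
Class 2: x in [17,115] but odd — wrong type invalid
Class 3: x in [17,115] and even — valid
Class 4: x > 115 — out-of-range invalid
Total equivalence classes: 4

4 equivalence classes


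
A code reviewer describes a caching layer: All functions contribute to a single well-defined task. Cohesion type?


Reasoning: Best: single purpose
Type: Functional cohesion

Functional cohesion


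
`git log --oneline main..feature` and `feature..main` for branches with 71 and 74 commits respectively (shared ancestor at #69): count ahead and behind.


Common ancestor: commit #69
feature commits after divergence: 71 - 69 = 2
main commits after divergence: 74 - 69 = 5
feature is 2 commits ahead of main
main is 5 commits ahead of feature

feature ahead: 2, main ahead: 5


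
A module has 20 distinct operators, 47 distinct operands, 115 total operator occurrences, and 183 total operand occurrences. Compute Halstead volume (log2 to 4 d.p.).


Formula: V = N * log2(η), where N = N1 + N2 and η = η1 + η2
η = 20 + 47 = 67
N = 115 + 183 = 298
log2(67) ≈ 6.0661
V = 298 * 6.0661 = 1807.70

1807.70


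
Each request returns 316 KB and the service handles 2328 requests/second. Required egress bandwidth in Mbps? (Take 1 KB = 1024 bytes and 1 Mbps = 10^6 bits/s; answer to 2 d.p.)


Formula: Mbps = payload_bytes * RPS * 8 / 1e6
Payload per request = 316 KB = 316 * 1024 = 323584 bytes
Total bytes/sec = 323584 * 2328 = 753303552
Total bits/sec = 753303552 * 8 = 6026428416
Mbps = 6026428416 / 1e6 = 6026.43

6026.43 Mbps


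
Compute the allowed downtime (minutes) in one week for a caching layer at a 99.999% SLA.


Formula: allowed downtime = period * (100 - SLA) / 100
Period (week) = 10080 minutes
Unavailability fraction = (100 - 99.999) / 100
Allowed downtime = 10080 * (100 - 99.999) / 100
Allowed downtime = 0.1008 minutes

0.1008 minutes


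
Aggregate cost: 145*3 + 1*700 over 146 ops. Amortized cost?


Formula: Amortized cost = Total cost / Operations
Total cost = (145 * 3) + (1 * 700)
Total cost = 435 + 700 = 1135
Amortized = 1135 / 146 = 7.774

7.774


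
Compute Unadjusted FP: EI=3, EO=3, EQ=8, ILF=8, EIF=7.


UFP = EI*4 + EO*5 + EQ*4 + ILF*10 + EIF*7
UFP = 3*4 + 3*5 + 8*4 + 8*10 + 7*7
UFP = 12 + 15 + 32 + 80 + 49
UFP = 188

188


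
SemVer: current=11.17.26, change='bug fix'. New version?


Current: 11.17.26
Change category: 'bug fix' → patch bump
SemVer rule: patch bump → increment PATCH (MAJOR and MINOR unchanged)
New: 11.17.27

11.17.27


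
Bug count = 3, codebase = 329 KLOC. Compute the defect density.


Defect density = defects / KLOC
Defect density = 3 / 329
Defect density = 0.009 defects/KLOC

0.009 defects/KLOC


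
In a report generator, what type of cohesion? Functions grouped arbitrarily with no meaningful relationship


Reasoning: Worst: random grouping
Type: Coincidental cohesion

Coincidental cohesion


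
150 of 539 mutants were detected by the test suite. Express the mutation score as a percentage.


Mutation score = killed / total * 100
Mutation score = 150 / 539 * 100
Mutation score = 27.83%

27.83%


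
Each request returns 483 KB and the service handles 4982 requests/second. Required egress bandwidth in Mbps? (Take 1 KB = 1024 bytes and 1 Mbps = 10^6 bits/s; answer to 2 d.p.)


Formula: Mbps = payload_bytes * RPS * 8 / 1e6
Payload per request = 483 KB = 483 * 1024 = 494592 bytes
Total bytes/sec = 494592 * 4982 = 2464057344
Total bits/sec = 2464057344 * 8 = 19712458752
Mbps = 19712458752 / 1e6 = 19712.46

19712.46 Mbps


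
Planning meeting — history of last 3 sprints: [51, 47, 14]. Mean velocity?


Formula: Avg velocity = Total points / Number of sprints
Points: [51, 47, 14]
Sum = 51 + 47 + 14 = 112
Avg velocity = 112 / 3 = 37.33 points/sprint

37.33 points/sprint


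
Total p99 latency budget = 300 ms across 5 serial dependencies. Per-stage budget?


Formula: per_stage = total_budget / stages
per_stage = 300 / 5
per_stage = 60.0 ms

60.0 ms


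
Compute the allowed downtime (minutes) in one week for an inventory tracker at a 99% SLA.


Formula: allowed downtime = period * (100 - SLA) / 100
Period (week) = 10080 minutes
Unavailability fraction = (100 - 99.0) / 100
Allowed downtime = 10080 * (100 - 99.0) / 100
Allowed downtime = 100.8 minutes

100.8 minutes


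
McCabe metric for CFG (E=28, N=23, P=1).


Formula: V(G) = E - N + 2P
V(G) = 28 - 23 + 2*1
V(G) = 5 + 2
V(G) = 7

7


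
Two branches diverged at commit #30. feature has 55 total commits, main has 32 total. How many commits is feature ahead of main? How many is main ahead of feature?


Common ancestor: commit #30
feature commits after divergence: 55 - 30 = 25
main commits after divergence: 32 - 30 = 2
feature is 25 commits ahead of main
main is 2 commits ahead of feature

feature ahead: 25, main ahead: 2


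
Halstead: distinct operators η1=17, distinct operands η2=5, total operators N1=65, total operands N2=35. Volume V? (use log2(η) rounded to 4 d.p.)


Formula: V = N * log2(η), where N = N1 + N2 and η = η1 + η2
η = 17 + 5 = 22
N = 65 + 35 = 100
log2(22) ≈ 4.4594
V = 100 * 4.4594 = 445.94

445.94


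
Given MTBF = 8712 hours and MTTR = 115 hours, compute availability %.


Availability = MTBF / (MTBF + MTTR)
Availability = 8712 / (8712 + 115)
Availability = 8712 / 8827
Availability = 98.6972%

98.6972%


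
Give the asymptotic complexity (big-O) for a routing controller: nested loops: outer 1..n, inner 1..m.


Reasoning: product of independent bounds
Complexity: O(n*m)

O(n*m)


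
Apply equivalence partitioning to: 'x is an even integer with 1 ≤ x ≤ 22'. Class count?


Constraint: even integers in [1, 22]
Class 1: x < 1 — out-of-range invalid
Class 2: x in [1,22] but odd — wrong type invalid
Class 3: x in [1,22] and even — valid
Class 4: x > 22 — out-of-range invalid
Total equivalence classes: 4

4 equivalence classes


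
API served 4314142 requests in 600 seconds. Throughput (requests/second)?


Formula: throughput = requests / seconds
throughput = 4314142 / 600
throughput = 7190.24 requests/second

7190.24 requests/second


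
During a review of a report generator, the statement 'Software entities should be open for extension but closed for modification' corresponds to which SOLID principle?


This describes the Open/Closed Principle (OCP)

Open/Closed Principle (OCP)


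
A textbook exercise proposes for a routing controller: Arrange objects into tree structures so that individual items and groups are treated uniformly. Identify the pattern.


This matches the Composite pattern

Composite


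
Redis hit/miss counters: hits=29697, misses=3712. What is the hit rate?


Formula: hit rate = hits / (hits + misses) * 100
hit rate = 29697 / (29697 + 3712) * 100
hit rate = 29697 / 33409 * 100
hit rate = 88.89%

88.89%


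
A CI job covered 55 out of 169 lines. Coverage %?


Coverage = covered / total * 100
Coverage = 55 / 169 * 100
Coverage = 32.54%

32.54%


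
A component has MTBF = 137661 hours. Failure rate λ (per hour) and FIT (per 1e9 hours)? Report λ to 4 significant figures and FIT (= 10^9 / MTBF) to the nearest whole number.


Formula: λ = 1 / MTBF; FIT = λ × 1e9 = 1e9 / MTBF
λ = 1 / 137661 ≈ 7.264e-06 failures/hour
FIT = 1e9 / 137661 ≈ 7264 failures per 1e9 hours (nearest whole number)

λ = 7.264e-06 /h, FIT = 7264


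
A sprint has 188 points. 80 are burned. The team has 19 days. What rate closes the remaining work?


Formula: Required rate = Remaining points / Days left
Remaining = 188 - 80 = 108 points
Required rate = 108 / 19 = 5.68 points/day

5.68 points/day


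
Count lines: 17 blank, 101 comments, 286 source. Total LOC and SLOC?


Total LOC = blank + comment + code
Total LOC = 17 + 101 + 286 = 404
SLOC (source only) = code = 286

Total LOC: 404, SLOC: 286


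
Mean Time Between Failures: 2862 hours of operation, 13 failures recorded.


Formula: MTBF = Total operating time / Number of failures
MTBF = 2862 / 13
MTBF = 220.15 hours

220.15 hours


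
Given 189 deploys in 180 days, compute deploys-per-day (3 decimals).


Formula: deployments per day = releases / days
= 189 / 180
= 1.05 deploys/day
(equivalently, 7.35 deploys/week)

1.05 deploys/day


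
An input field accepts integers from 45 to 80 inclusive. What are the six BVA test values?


Range: [45, 80]
Boundaries: just below min, min, min+1, max-1, max, just above max
Values: [44, 45, 46, 79, 80, 81]

[44, 45, 46, 79, 80, 81]


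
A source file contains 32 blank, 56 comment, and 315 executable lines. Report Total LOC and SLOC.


Total LOC = blank + comment + code
Total LOC = 32 + 56 + 315 = 403
SLOC (source only) = code = 315

Total LOC: 403, SLOC: 315


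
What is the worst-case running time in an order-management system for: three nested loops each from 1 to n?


Reasoning: three levels of nesting over n
Complexity: O(n^3)

O(n^3)


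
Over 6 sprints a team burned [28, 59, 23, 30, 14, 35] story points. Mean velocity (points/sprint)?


Formula: Avg velocity = Total points / Number of sprints
Points: [28, 59, 23, 30, 14, 35]
Sum = 28 + 59 + 23 + 30 + 14 + 35 = 189
Avg velocity = 189 / 6 = 31.5 points/sprint

31.5 points/sprint


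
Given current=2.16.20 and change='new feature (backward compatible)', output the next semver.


Current: 2.16.20
Change category: 'new feature (backward compatible)' → minor bump
SemVer rule: minor bump → increment MINOR, reset PATCH to 0 (MAJOR unchanged)
New: 2.17.0

2.17.0


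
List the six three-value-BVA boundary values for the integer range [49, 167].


Range: [49, 167]
Boundaries: just below min, min, min+1, max-1, max, just above max
Values: [48, 49, 50, 166, 167, 168]

[48, 49, 50, 166, 167, 168]


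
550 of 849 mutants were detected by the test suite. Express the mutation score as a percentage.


Mutation score = killed / total * 100
Mutation score = 550 / 849 * 100
Mutation score = 64.78%

64.78%


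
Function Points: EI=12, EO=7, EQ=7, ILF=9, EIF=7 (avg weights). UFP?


UFP = EI*4 + EO*5 + EQ*4 + ILF*10 + EIF*7
UFP = 12*4 + 7*5 + 7*4 + 9*10 + 7*7
UFP = 48 + 35 + 28 + 90 + 49
UFP = 250

250


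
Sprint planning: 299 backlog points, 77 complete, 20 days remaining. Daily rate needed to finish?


Formula: Required rate = Remaining points / Days left
Remaining = 299 - 77 = 222 points
Required rate = 222 / 20 = 11.1 points/day

11.1 points/day


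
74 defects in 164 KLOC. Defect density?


Defect density = defects / KLOC
Defect density = 74 / 164
Defect density = 0.451 defects/KLOC

0.451 defects/KLOC


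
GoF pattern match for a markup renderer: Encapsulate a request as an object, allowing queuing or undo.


This matches the Command pattern

Command


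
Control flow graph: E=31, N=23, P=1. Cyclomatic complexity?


Formula: V(G) = E - N + 2P
V(G) = 31 - 23 + 2*1
V(G) = 8 + 2
V(G) = 10

10


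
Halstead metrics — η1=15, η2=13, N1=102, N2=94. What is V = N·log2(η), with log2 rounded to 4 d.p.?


Formula: V = N * log2(η), where N = N1 + N2 and η = η1 + η2
η = 15 + 13 = 28
N = 102 + 94 = 196
log2(28) ≈ 4.8074
V = 196 * 4.8074 = 942.25

942.25


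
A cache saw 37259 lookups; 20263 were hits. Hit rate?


Formula: hit rate = hits / (hits + misses) * 100
hit rate = 20263 / (20263 + 16996) * 100
hit rate = 20263 / 37259 * 100
hit rate = 54.38%

54.38%


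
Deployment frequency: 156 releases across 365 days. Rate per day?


Formula: deployments per day = releases / days
= 156 / 365
= 0.427 deploys/day
(equivalently, 2.99 deploys/week)

0.427 deploys/day


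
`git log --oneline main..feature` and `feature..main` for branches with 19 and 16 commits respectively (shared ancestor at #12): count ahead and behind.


Common ancestor: commit #12
feature commits after divergence: 19 - 12 = 7
main commits after divergence: 16 - 12 = 4
feature is 7 commits ahead of main
main is 4 commits ahead of feature

feature ahead: 7, main ahead: 4


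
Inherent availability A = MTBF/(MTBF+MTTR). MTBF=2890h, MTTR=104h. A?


Availability = MTBF / (MTBF + MTTR)
Availability = 2890 / (2890 + 104)
Availability = 2890 / 2994
Availability = 96.5264%

96.5264%


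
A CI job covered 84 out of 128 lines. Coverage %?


Coverage = covered / total * 100
Coverage = 84 / 128 * 100
Coverage = 65.63%

65.63%


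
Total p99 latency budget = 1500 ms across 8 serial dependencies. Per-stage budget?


Formula: per_stage = total_budget / stages
per_stage = 1500 / 8
per_stage = 187.5 ms

187.5 ms


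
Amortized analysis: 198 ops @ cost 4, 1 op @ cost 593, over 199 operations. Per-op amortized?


Formula: Amortized cost = Total cost / Operations
Total cost = (198 * 4) + (1 * 593)
Total cost = 792 + 593 = 1385
Amortized = 1385 / 199 = 6.9598

6.9598
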